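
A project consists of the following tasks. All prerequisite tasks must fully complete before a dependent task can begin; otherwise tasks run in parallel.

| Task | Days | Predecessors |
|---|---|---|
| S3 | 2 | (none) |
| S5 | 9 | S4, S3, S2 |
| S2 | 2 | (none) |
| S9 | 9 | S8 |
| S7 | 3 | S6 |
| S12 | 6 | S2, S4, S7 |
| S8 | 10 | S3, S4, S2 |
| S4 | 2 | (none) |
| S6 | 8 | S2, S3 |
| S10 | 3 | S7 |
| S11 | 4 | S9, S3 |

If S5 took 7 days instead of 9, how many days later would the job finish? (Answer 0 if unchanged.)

Actual critical path: S2→S8→S9→S11 = 2+10+9+4 = 25 ⇒ 25 days.
S5 is off the critical path — its longest chain is 11 days, giving 14 of slack.
That remains the longest chain; total 25 days.
Change in finish: 25 − 25 = +0 days.

0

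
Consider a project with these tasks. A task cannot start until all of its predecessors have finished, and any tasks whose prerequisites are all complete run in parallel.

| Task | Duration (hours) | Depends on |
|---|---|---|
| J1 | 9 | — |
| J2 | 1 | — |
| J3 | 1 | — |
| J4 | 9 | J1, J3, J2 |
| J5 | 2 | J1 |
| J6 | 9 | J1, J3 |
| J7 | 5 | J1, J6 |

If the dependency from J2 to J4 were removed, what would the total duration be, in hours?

23

With the dependency in place, J1→J6→J7 = 9+9+5 = 23 sets the finish at 23 hours.
Dropping J2→J4 doesn't change J4's earliest start (9); another predecessor still binds.
After: J1→J6→J7 = 9+9+5 = 23 → 23 hours.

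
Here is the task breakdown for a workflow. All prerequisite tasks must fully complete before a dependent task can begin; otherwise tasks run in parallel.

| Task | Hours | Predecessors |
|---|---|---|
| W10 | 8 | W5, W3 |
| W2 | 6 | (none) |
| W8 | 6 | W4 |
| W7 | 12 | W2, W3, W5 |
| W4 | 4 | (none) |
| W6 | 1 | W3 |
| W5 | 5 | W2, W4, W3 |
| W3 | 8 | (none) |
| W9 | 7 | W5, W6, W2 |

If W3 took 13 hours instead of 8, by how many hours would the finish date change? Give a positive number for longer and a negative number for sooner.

5

The binding path is W3→W5→W7 = 8+5+12 = 25; finish at 25 hours.
W3 lies on that path, so at 13 hours the path becomes 30 hours.
The critical path is still W3→W5→W7; finish is now 30 hours.
Change in finish: 30 − 25 = +5 hours.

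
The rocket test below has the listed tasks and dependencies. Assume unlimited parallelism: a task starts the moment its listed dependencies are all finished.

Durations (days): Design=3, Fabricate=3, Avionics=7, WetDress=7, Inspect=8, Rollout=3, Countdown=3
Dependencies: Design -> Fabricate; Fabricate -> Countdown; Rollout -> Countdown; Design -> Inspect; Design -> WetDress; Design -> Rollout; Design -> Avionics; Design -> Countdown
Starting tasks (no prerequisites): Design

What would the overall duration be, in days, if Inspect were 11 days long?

As given, the longest chain is Design→Inspect = 3+8 = 11, so the finish is 11 days.
Since Inspect is critical, the +3 change carries straight to that chain (now 14 days).
The critical path is still Design→Inspect; finish is now 14 days.

14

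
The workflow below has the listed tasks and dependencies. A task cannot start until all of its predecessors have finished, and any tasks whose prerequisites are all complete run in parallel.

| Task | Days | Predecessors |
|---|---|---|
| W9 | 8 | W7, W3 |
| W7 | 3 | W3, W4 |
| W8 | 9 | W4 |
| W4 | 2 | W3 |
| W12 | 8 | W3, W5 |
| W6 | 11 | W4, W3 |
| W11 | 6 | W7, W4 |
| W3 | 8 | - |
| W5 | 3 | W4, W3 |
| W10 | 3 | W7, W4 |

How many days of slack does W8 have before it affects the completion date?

The longest chain is W3→W4→W5→W12 = 8+2+3+8 = 21; overall finish 21 days.
The longest chain containing W8 totals 19 days.
Slack of W8 = 12 − 10 = 2 days.

2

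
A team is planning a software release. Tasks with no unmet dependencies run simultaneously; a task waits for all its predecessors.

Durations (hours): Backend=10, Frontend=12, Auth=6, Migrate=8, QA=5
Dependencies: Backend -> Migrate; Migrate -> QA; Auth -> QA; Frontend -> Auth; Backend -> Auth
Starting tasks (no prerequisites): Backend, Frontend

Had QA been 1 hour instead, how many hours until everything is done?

Baseline: Backend→Migrate→QA = 10+8+5 = 23 → 23 hours.
Since QA is critical, the -4 change carries straight to that chain (now 19 hours).
The critical path is still Backend→Migrate→QA; finish is now 19 hours.

19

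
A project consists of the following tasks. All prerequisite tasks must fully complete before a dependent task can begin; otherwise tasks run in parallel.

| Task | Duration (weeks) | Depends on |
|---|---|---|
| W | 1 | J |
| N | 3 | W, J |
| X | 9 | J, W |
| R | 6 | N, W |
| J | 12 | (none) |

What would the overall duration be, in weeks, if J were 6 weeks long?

Actual critical path: J→W→N→R = 12+1+3+6 = 22 ⇒ 22 weeks.
Since J is critical, the -6 change carries straight to that chain (now 16 weeks).
The critical path is still J→W→N→R; finish is now 16 weeks.

16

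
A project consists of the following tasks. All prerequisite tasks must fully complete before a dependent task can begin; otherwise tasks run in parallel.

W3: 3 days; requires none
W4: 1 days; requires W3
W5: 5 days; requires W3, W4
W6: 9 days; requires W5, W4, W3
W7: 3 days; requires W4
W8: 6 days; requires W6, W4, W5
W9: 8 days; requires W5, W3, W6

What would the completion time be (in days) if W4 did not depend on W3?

25

With the dependency in place, W3→W4→W5→W6→W9 = 3+1+5+9+8 = 26 sets the finish at 26 days.
Without W3→W4, W4's earliest start moves from 3 to 0.
New critical path: W3→W5→W6→W9 = 3+5+9+8 = 25 ⇒ 25 days.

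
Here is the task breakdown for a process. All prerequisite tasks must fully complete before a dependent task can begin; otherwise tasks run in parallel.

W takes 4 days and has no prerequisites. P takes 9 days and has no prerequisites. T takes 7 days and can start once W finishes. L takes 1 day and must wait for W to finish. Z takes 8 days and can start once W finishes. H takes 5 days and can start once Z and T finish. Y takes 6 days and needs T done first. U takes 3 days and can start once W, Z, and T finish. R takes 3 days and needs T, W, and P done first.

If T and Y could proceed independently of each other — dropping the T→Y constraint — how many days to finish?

17

With the dependency in place, W→T→Y = 4+7+6 = 17 sets the finish at 17 days.
Without T→Y, Y's earliest start moves from 11 to 0.
After: W→Z→H = 4+8+5 = 17 → 17 days.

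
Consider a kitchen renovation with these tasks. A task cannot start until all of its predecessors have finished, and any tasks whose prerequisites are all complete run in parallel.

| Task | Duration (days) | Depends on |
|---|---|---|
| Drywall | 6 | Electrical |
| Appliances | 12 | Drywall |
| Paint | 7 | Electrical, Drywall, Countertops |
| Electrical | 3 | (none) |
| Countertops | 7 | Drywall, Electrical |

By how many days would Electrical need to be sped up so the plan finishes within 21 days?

Current finish: 23 days; target: 21.
Electrical is on every critical path, so each day cut from Electrical cuts the finish by one (this holds down to a finish of 21).
Need 23 − 21 = 2 days off Electrical → Electrical becomes 1 day, finish becomes 21.

2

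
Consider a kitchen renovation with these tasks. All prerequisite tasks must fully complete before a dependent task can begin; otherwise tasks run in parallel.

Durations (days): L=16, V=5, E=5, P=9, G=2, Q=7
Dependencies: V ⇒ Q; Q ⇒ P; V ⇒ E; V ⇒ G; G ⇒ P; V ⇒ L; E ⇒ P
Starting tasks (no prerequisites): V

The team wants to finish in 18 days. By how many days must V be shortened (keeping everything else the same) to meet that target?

3

Current finish: 21 days; target: 18.
V is on every critical path, so each day cut from V cuts the finish by one (this holds down to a finish of 17).
Need 21 − 18 = 3 days off V → V becomes 2 days, finish becomes 18.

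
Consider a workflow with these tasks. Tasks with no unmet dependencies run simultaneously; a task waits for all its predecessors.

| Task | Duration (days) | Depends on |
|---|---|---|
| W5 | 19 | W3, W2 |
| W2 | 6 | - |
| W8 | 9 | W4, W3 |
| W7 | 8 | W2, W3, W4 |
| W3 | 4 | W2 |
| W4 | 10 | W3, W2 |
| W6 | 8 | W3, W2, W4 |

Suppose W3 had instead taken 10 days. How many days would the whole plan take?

Actual critical path: W2→W3→W4→W8 = 6+4+10+9 = 29 ⇒ 29 days.
W3 lies on that path, so at 10 days the path becomes 35 days.
That remains the longest chain; total 35 days.

35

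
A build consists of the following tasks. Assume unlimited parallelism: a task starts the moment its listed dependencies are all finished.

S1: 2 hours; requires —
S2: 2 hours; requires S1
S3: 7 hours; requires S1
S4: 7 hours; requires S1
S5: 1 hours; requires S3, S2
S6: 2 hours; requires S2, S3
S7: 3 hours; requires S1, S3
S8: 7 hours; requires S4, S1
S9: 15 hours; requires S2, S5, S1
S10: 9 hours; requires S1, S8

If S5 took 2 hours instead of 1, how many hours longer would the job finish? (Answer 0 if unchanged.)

1

The binding path is S1→S3→S5→S9 = 2+7+1+15 = 25; finish at 25 hours.
S5 lies on that path, so at 2 hours the path becomes 26 hours.
That remains the longest chain; total 26 hours.
Change in finish: 26 − 25 = +1 hours.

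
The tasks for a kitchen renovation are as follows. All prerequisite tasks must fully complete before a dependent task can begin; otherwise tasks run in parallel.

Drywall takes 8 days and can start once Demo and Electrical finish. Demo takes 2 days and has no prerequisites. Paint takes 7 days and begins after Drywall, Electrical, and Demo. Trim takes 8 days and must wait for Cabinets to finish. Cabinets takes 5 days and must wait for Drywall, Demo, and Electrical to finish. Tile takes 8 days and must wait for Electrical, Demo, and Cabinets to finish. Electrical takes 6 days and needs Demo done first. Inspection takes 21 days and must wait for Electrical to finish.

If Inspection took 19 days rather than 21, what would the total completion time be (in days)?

29

As given, the longest chain is Demo→Electrical→Inspection = 2+6+21 = 29, so the finish is 29 days.
Since Inspection is critical, the -2 change carries straight to that chain (now 27 days).
New critical path: Demo→Electrical→Drywall→Cabinets→Tile = 2+6+8+5+8 = 29 ⇒ 29 days.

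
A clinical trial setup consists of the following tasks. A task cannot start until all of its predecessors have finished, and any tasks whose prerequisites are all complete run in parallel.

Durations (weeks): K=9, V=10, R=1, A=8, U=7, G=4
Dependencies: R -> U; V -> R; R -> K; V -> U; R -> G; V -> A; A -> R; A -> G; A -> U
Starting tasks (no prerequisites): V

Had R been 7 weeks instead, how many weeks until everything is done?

34

Actual critical path: V→A→R→K = 10+8+1+9 = 28 ⇒ 28 weeks.
R is on the critical path; changing it to 7 makes that path 34 weeks.
The critical path is still V→A→R→K; finish is now 34 weeks.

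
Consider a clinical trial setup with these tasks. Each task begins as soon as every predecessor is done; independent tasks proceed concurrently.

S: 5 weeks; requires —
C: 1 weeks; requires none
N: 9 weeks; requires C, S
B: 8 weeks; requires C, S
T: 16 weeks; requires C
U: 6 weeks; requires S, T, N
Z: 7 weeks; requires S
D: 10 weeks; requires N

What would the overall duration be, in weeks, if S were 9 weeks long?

28

Actual critical path: S→N→D = 5+9+10 = 24 ⇒ 24 weeks.
Since S is critical, the +4 change carries straight to that chain (now 28 weeks).
No other chain overtakes it, so the finish is 28 weeks.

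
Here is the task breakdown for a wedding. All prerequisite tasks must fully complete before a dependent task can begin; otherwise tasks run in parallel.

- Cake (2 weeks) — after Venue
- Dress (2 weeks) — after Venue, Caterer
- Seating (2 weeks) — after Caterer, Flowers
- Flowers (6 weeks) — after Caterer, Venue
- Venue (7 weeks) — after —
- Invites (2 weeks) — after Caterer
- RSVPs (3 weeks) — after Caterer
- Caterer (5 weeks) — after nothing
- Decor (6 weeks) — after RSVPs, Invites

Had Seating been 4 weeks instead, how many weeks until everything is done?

17

Actual critical path: Venue→Flowers→Seating = 7+6+2 = 15 ⇒ 15 weeks.
Since Seating is critical, the +2 change carries straight to that chain (now 17 weeks).
That remains the longest chain; total 17 weeks.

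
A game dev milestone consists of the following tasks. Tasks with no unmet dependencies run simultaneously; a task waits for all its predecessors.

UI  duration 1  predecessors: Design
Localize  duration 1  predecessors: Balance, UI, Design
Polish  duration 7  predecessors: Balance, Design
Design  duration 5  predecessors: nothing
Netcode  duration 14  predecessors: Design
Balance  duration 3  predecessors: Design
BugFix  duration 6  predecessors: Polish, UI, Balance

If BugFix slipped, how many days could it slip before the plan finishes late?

0

Design→Balance→Polish→BugFix = 5+3+7+6 = 21 sets the makespan at 21 days.
Longest path through BugFix: 21 days (earliest finish 21, latest finish 21).
So BugFix can slip 21 − 21 = 0 days.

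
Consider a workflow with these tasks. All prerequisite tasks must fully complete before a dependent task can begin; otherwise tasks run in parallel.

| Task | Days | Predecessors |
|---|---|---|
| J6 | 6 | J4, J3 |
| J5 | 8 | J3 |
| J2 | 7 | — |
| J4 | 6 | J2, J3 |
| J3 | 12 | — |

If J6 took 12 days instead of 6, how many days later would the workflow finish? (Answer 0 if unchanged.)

6

Baseline: J3→J4→J6 = 12+6+6 = 24 → 24 days.
J6 lies on that path, so at 12 days the path becomes 30 days.
No other chain overtakes it, so the finish is 30 days.
Change in finish: 30 − 24 = +6 days.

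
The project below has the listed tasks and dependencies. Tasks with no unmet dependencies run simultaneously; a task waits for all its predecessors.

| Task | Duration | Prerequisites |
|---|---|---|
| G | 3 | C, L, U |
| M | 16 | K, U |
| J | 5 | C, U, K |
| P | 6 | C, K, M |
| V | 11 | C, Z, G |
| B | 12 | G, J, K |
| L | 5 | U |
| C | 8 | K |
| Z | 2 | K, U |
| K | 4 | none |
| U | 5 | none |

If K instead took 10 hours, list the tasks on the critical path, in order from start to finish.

Baseline: K→C→J→B = 4+8+5+12 = 29 → 29 hours.
Since K is critical, the +6 change carries straight to that chain (now 35 hours).
No other chain overtakes it, so the finish is 35 hours.

K, C, J, B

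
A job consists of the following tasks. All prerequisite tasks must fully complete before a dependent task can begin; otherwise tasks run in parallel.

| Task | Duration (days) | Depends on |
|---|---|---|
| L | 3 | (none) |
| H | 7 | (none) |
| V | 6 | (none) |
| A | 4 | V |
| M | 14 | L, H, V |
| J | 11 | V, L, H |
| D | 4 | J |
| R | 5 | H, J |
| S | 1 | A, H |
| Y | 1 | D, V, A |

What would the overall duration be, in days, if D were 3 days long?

Critical path before the change: H→J→D→Y = 7+11+4+1 = 23 giving 23 days.
D is on the critical path; changing it to 3 makes that path 22 days.
Now H→J→R = 7+11+5 = 23 is longest, so the finish becomes 23 days.

23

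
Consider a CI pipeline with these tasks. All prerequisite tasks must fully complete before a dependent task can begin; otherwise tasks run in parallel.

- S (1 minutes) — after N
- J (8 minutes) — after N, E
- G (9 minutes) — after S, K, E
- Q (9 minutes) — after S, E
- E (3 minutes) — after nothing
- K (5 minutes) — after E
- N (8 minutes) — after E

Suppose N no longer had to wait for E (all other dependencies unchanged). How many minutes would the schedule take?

18

Before: longest chain E→N→S→G = 3+8+1+9 = 21, finish 21.
Without E→N, N's earliest start moves from 3 to 0.
After: N→S→G = 8+1+9 = 18 → 18 minutes.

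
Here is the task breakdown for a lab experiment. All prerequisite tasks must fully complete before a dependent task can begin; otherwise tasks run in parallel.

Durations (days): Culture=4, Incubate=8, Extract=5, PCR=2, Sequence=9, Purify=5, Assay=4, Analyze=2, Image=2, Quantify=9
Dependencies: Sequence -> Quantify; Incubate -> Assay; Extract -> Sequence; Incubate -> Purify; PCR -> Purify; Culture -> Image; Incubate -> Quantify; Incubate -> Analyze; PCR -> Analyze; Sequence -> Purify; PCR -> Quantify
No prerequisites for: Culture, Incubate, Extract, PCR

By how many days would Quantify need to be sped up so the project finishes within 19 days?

Current finish: 23 days; target: 19.
Quantify is on every critical path, so each day cut from Quantify cuts the finish by one (this holds down to a finish of 19).
Need 23 − 19 = 4 days off Quantify → Quantify becomes 5 days, finish becomes 19.

4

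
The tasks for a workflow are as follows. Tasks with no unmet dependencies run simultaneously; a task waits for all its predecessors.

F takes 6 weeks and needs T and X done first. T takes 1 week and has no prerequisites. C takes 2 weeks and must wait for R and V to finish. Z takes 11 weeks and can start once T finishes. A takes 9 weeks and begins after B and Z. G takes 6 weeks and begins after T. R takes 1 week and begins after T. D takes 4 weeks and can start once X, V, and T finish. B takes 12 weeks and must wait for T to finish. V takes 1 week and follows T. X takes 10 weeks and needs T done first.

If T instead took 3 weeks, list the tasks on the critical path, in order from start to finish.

As given, the longest chain is T→B→A = 1+12+9 = 22, so the finish is 22 weeks.
Since T is critical, the +2 change carries straight to that chain (now 24 weeks).
No other chain overtakes it, so the finish is 24 weeks.

T, B, A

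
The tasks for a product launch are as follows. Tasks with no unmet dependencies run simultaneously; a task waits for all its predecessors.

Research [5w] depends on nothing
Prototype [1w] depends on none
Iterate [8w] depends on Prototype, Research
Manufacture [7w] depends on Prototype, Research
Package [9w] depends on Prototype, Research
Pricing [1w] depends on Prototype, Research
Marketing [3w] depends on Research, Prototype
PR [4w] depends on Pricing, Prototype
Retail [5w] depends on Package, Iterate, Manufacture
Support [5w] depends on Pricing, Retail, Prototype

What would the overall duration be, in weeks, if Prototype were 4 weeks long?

24

As given, the longest chain is Research→Package→Retail→Support = 5+9+5+5 = 24, so the finish is 24 weeks.
Prototype has 4 weeks of float (longest path through it is 20).
No other chain overtakes it, so the finish is 24 weeks.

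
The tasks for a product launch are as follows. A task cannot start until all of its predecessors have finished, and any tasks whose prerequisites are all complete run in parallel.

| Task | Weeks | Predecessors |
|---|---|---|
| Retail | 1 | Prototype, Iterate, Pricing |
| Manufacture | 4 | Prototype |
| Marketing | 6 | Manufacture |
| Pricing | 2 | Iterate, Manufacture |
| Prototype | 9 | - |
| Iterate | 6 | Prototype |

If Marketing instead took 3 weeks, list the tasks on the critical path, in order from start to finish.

Prototype, Iterate, Pricing, Retail

The binding path is Prototype→Manufacture→Marketing = 9+4+6 = 19; finish at 19 weeks.
Marketing lies on that path, so at 3 weeks the path becomes 16 weeks.
Now Prototype→Iterate→Pricing→Retail = 9+6+2+1 = 18 is longest, so the finish becomes 18 weeks.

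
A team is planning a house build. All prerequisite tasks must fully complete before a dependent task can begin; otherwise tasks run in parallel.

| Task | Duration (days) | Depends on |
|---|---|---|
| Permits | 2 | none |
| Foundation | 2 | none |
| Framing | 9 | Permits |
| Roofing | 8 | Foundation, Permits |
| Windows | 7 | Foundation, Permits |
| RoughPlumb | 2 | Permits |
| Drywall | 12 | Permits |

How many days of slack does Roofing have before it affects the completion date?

Permits→Drywall = 2+12 = 14 sets the makespan at 14 days.
Roofing finishes as early as 10 and must finish by 14.
Slack of Roofing = 6 − 2 = 4 days.

4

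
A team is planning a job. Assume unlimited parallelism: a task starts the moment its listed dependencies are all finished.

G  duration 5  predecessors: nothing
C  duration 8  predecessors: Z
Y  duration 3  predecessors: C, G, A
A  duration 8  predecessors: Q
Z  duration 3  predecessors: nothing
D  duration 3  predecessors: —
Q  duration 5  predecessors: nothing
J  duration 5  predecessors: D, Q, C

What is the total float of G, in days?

The longest chain is Z→C→J = 3+8+5 = 16; overall finish 16 days.
The longest chain containing G totals 8 days.
Float = 16 − 8 = 8.

8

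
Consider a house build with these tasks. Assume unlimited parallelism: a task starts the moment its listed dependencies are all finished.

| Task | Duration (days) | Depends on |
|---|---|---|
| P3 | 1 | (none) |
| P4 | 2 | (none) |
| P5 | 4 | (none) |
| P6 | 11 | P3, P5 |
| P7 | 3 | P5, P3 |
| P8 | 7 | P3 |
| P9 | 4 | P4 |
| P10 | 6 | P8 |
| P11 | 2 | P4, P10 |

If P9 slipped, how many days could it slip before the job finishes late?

10

P3→P8→P10→P11 = 1+7+6+2 = 16 sets the makespan at 16 days.
The longest chain containing P9 totals 6 days.
Slack of P9 = 12 − 2 = 10 days.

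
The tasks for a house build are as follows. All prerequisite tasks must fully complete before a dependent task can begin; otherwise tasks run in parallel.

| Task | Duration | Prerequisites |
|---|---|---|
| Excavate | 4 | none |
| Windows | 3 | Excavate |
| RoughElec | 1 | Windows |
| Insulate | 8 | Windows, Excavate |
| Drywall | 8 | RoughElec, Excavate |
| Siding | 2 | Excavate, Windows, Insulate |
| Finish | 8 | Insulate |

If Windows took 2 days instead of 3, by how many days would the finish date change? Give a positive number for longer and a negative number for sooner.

-1

As given, the longest chain is Excavate→Windows→Insulate→Finish = 4+3+8+8 = 23, so the finish is 23 days.
Since Windows is critical, the -1 change carries straight to that chain (now 22 days).
That remains the longest chain; total 22 days.
Change in finish: 22 − 23 = -1 days.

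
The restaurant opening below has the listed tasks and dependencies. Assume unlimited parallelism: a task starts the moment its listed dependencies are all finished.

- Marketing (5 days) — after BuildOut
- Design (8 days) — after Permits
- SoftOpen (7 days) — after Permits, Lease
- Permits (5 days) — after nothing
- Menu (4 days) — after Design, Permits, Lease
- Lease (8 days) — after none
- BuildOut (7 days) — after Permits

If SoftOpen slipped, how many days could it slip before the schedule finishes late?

2

The longest chain is Permits→Design→Menu = 5+8+4 = 17; overall finish 17 days.
SoftOpen finishes as early as 15 and must finish by 17.
So SoftOpen can slip 17 − 15 = 2 days.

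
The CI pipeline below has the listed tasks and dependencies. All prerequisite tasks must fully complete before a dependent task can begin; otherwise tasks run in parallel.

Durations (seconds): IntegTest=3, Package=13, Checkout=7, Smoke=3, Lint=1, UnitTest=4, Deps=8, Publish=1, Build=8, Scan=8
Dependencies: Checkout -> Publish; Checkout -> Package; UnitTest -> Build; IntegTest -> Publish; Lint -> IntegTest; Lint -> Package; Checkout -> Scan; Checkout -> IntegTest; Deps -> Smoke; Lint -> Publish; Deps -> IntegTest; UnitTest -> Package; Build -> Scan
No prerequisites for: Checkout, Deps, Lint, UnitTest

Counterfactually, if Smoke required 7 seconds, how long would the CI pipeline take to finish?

20

Actual critical path: Checkout→Package = 7+13 = 20 ⇒ 20 seconds.
Smoke has 9 seconds of float (longest path through it is 11).
No other chain overtakes it, so the finish is 20 seconds.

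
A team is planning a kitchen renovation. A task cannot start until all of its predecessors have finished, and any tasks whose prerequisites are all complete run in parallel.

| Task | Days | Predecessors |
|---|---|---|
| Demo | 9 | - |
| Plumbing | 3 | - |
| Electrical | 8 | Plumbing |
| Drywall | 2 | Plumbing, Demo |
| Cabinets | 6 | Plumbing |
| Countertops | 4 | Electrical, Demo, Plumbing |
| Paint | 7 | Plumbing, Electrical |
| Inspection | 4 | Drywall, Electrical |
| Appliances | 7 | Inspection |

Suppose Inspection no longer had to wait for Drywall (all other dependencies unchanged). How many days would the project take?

Before: longest chain Demo→Drywall→Inspection→Appliances = 9+2+4+7 = 22, finish 22.
Dropping Drywall→Inspection doesn't change Inspection's earliest start (11); another predecessor still binds.
After: Plumbing→Electrical→Inspection→Appliances = 3+8+4+7 = 22 → 22 days.

22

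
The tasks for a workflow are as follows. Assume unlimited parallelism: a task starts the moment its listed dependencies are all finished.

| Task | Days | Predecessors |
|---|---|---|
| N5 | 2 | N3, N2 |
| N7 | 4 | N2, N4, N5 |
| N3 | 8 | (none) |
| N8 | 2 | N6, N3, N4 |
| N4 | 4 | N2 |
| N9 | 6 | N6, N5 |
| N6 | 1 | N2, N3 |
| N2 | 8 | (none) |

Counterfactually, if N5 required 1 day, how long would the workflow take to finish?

Critical path before the change: N3→N5→N9 = 8+2+6 = 16 giving 16 days.
N5 lies on that path, so at 1 day the path becomes 15 days.
Now N2→N4→N7 = 8+4+4 = 16 is longest, so the finish becomes 16 days.

16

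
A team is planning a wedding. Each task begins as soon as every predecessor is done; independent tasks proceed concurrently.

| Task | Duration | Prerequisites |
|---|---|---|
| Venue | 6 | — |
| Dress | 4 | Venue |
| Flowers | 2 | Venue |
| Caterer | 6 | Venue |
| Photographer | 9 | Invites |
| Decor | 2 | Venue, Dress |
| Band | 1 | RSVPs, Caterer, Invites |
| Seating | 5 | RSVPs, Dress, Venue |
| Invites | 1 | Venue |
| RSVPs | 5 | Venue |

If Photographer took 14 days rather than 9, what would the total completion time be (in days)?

21

Critical path before the change: Venue→Invites→Photographer = 6+1+9 = 16 giving 16 days.
Since Photographer is critical, the +5 change carries straight to that chain (now 21 days).
No other chain overtakes it, so the finish is 21 days.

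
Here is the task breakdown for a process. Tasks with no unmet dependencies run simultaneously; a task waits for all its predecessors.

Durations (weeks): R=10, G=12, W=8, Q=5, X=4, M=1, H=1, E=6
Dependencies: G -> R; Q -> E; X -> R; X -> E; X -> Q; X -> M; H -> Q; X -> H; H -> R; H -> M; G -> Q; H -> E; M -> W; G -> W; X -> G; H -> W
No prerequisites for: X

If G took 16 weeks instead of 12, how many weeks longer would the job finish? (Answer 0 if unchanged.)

4

Critical path before the change: X→G→Q→E = 4+12+5+6 = 27 giving 27 weeks.
G is on the critical path; changing it to 16 makes that path 31 weeks.
The critical path is still X→G→Q→E; finish is now 31 weeks.
Change in finish: 31 − 27 = +4 weeks.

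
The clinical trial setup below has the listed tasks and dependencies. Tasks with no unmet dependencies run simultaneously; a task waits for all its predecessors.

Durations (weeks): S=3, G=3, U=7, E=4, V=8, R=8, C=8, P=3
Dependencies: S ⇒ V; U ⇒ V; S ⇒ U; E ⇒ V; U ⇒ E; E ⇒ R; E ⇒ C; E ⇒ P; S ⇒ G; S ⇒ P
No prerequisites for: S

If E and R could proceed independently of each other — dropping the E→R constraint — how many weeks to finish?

22

Before: longest chain S→U→E→V = 3+7+4+8 = 22, finish 22.
Without E→R, R's earliest start moves from 14 to 0.
The longest chain is now S→U→E→V = 3+7+4+8 = 22, so the plan takes 22 weeks.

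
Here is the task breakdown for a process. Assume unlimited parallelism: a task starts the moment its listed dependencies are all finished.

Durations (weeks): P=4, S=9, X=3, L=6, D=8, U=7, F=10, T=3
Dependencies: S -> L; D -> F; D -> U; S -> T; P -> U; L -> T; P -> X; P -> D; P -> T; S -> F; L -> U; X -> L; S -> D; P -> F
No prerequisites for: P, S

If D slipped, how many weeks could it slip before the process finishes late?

Critical path: S→D→F = 9+8+10 = 27, so the finish is 27 weeks.
The longest chain containing D totals 27 weeks.
Float = 27 − 27 = 0.

0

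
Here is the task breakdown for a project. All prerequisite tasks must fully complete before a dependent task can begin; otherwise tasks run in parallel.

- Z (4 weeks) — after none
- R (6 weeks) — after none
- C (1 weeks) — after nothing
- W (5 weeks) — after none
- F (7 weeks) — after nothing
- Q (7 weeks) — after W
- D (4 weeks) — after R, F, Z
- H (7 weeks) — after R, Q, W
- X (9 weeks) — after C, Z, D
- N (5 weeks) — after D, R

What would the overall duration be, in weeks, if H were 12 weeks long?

Baseline: F→D→X = 7+4+9 = 20 → 20 weeks.
H is off the critical path — its longest chain is 19 weeks, giving 1 of slack.
New critical path: W→Q→H = 5+7+12 = 24 ⇒ 24 weeks.

24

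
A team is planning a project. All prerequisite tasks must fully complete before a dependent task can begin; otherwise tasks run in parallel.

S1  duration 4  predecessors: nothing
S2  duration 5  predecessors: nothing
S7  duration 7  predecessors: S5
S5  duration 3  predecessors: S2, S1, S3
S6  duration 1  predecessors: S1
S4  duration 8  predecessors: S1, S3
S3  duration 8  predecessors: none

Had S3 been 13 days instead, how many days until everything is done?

23

The binding path is S3→S5→S7 = 8+3+7 = 18; finish at 18 days.
S3 is on the critical path; changing it to 13 makes that path 23 days.
That remains the longest chain; total 23 days.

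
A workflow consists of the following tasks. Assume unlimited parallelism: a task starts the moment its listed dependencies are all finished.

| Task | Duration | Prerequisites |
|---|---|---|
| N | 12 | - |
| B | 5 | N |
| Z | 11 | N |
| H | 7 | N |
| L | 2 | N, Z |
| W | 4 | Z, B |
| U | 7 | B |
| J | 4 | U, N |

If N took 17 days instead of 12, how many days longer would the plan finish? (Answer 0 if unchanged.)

5

Baseline: N→B→U→J = 12+5+7+4 = 28 → 28 days.
N lies on that path, so at 17 days the path becomes 33 days.
The critical path is still N→B→U→J; finish is now 33 days.
Change in finish: 33 − 28 = +5 days.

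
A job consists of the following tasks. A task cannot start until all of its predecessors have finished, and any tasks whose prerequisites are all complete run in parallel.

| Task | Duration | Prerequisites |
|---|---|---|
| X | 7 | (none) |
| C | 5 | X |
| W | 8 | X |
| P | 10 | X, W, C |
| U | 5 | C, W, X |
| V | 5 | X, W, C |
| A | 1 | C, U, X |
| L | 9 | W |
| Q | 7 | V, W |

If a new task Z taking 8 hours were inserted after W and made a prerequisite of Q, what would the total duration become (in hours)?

Originally the job takes 27 hours.
With Z inserted, Q now waits for max(V, W, Z).
New critical path: X→W→Z→Q = 7+8+8+7 = 30 ⇒ 30 hours.

30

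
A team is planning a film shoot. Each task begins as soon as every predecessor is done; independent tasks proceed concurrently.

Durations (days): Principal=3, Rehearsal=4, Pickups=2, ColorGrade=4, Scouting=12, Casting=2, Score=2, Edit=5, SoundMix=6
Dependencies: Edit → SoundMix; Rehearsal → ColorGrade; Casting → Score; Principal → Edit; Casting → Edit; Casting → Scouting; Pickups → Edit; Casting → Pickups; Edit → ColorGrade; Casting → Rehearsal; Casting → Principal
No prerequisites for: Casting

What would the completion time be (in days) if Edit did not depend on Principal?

15

Original critical path: Casting→Principal→Edit→SoundMix = 2+3+5+6 = 16 ⇒ 16 days.
Without Principal→Edit, Edit's earliest start moves from 5 to 4.
The longest chain is now Casting→Pickups→Edit→SoundMix = 2+2+5+6 = 15, so the job takes 15 days.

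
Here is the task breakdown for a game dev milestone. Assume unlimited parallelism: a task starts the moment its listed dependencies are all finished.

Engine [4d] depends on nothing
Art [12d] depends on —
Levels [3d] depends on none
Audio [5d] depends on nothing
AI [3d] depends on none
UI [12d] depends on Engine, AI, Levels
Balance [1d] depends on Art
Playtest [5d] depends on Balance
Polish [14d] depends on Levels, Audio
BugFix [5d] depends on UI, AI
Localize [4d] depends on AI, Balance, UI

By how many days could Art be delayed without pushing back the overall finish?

Engine→UI→BugFix = 4+12+5 = 21 sets the makespan at 21 days.
Longest path through Art: 18 days (earliest finish 12, latest finish 15).
Slack of Art = 3 − 0 = 3 days.

3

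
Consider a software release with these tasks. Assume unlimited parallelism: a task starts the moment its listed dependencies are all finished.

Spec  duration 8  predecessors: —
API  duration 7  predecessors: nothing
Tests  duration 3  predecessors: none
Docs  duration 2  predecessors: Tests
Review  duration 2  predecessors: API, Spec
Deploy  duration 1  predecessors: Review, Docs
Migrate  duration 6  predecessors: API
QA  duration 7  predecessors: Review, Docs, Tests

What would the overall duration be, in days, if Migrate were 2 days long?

Critical path before the change: Spec→Review→QA = 8+2+7 = 17 giving 17 days.
Migrate is off the critical path — its longest chain is 13 days, giving 4 of slack.
That remains the longest chain; total 17 days.

17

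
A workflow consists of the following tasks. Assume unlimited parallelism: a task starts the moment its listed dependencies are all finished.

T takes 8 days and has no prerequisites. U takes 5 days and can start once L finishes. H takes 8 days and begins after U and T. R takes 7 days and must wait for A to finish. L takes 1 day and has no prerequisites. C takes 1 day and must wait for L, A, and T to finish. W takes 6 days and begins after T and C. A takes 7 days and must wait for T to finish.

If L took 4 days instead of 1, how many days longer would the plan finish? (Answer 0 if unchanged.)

Critical path before the change: T→A→C→W = 8+7+1+6 = 22 giving 22 days.
L has 8 days of float (longest path through it is 14).
No other chain overtakes it, so the finish is 22 days.
Change in finish: 22 − 22 = +0 days.

0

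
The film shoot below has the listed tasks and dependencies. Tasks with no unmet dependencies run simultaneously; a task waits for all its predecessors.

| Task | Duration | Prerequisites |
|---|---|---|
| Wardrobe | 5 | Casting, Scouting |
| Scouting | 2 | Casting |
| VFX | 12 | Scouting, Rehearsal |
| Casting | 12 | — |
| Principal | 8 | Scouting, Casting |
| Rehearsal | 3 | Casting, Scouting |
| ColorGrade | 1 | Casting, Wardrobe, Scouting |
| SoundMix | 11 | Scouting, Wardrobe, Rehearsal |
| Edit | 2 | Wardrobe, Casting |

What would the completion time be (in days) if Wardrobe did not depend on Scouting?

Before: longest chain Casting→Scouting→Wardrobe→SoundMix = 12+2+5+11 = 30, finish 30.
Without Scouting→Wardrobe, Wardrobe's earliest start moves from 14 to 12.
New critical path: Casting→Scouting→Rehearsal→VFX = 12+2+3+12 = 29 ⇒ 29 days.

29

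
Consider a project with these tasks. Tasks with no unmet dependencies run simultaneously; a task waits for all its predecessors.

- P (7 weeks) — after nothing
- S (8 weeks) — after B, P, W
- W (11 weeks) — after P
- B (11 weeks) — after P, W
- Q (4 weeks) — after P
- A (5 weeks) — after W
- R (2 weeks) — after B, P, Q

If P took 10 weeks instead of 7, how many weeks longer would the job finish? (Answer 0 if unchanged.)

3

The binding path is P→W→B→S = 7+11+11+8 = 37; finish at 37 weeks.
P lies on that path, so at 10 weeks the path becomes 40 weeks.
The critical path is still P→W→B→S; finish is now 40 weeks.
Change in finish: 40 − 37 = +3 weeks.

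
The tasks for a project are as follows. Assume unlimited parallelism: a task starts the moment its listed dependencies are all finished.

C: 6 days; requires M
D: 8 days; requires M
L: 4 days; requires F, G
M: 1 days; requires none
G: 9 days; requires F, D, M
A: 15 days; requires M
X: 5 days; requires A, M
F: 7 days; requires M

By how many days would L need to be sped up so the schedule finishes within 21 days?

1

Current finish: 22 days; target: 21.
L is on every critical path, so each day cut from L cuts the finish by one (this holds down to a finish of 21).
Need 22 − 21 = 1 day off L → L becomes 3 days, finish becomes 21.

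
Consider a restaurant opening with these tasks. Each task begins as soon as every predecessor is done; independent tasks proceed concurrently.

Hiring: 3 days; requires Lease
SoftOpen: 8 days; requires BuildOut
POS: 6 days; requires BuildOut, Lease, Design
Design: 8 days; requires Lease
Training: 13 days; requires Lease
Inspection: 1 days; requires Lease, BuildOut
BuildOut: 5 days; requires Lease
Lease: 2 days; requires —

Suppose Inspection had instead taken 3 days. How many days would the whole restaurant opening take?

Baseline: Lease→Design→POS = 2+8+6 = 16 → 16 days.
The longest path through Inspection is only 8 days, so Inspection has float 8.
The critical path is still Lease→Design→POS; finish is now 16 days.

16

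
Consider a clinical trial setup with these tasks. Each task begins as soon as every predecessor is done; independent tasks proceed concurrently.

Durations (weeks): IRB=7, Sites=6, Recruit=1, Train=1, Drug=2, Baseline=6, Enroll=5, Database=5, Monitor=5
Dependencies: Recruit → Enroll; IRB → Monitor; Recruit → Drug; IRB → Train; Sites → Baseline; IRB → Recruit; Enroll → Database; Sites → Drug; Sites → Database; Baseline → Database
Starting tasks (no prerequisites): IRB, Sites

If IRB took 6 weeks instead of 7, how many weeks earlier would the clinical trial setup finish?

1

Critical path before the change: IRB→Recruit→Enroll→Database = 7+1+5+5 = 18 giving 18 weeks.
Since IRB is critical, the -1 change carries straight to that chain (now 17 weeks).
No other chain overtakes it, so the finish is 17 weeks.
Change in finish: 17 − 18 = -1 weeks.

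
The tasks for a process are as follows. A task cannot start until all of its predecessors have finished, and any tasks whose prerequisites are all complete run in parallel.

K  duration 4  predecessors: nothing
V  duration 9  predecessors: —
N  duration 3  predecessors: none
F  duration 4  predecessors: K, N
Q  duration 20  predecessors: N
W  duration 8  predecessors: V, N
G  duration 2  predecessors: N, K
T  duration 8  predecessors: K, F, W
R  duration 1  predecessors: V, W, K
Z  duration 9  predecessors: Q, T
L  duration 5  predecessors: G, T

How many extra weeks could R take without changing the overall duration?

V→W→T→Z = 9+8+8+9 = 34 sets the makespan at 34 weeks.
The longest chain containing R totals 18 weeks.
Slack of R = 33 − 17 = 16 weeks.

16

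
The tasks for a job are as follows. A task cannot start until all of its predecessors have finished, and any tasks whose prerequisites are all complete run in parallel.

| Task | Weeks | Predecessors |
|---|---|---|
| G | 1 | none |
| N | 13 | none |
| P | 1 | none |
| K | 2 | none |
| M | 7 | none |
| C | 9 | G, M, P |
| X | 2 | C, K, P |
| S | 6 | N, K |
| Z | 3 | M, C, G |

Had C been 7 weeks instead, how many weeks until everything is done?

19

Baseline: M→C→Z = 7+9+3 = 19 → 19 weeks.
C is on the critical path; changing it to 7 makes that path 17 weeks.
New critical path: N→S = 13+6 = 19 ⇒ 19 weeks.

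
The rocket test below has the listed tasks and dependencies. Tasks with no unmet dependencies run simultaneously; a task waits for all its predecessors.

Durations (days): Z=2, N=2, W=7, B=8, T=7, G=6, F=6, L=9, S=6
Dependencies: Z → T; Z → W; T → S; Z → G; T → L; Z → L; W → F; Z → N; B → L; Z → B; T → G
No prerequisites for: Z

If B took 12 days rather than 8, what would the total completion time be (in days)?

As given, the longest chain is Z→B→L = 2+8+9 = 19, so the finish is 19 days.
Since B is critical, the +4 change carries straight to that chain (now 23 days).
No other chain overtakes it, so the finish is 23 days.

23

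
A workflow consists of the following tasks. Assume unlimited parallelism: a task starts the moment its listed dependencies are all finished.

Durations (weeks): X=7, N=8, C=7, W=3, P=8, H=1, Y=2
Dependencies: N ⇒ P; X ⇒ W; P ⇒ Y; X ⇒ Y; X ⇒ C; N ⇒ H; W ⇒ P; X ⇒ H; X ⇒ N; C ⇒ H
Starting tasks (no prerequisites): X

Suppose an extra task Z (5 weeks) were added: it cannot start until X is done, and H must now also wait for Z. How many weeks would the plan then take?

Originally the plan takes 25 weeks.
With Z inserted, H now waits for max(X, N, C, Z).
New critical path: X→N→P→Y = 7+8+8+2 = 25 ⇒ 25 weeks.

25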